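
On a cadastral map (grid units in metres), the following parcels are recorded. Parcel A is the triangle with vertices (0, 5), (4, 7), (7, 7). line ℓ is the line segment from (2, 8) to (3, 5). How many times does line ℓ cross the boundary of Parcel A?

The segment meets the boundary at (2.739,5.783), (2.571,6.286).

2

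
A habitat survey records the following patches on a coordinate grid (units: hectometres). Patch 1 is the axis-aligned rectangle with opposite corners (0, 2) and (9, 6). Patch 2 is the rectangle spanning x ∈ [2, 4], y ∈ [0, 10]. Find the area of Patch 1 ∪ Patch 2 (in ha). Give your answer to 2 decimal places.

48.00

By inclusion–exclusion:
Individual areas: |Patch 1| = 36, |Patch 2| = 20.
|Patch 1∩Patch 2|: x∈[2,4], y∈[2,6] → 2·4 = 8.
|Patch 1 ∪ Patch 2| = 56 − 8 = 48.00.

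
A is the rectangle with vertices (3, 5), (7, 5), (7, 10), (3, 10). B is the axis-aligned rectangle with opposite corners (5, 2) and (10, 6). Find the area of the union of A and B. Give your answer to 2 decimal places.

38.00

By inclusion–exclusion:
Individual areas: |A| = 20, |B| = 20.
|A∩B|: x∈[5,7], y∈[5,6] → 2·1 = 2.
|A ∪ B| = 40 − 2 = 38.00.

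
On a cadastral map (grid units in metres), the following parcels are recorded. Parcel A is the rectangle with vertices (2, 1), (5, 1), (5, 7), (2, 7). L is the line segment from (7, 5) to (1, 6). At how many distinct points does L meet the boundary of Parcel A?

2

The segment meets the boundary at (2,5.833), (5,5.333).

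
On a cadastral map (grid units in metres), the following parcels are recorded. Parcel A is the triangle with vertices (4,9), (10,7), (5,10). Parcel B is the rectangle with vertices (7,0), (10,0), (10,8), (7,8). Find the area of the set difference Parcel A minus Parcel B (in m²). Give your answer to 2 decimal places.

|Parcel A| = 4, |Parcel A∩Parcel B| = 0.6667.
|Parcel A ∖ Parcel B| = |Parcel A| − |Parcel A∩Parcel B| = 4 − 0.6667 = 3.33.

3.33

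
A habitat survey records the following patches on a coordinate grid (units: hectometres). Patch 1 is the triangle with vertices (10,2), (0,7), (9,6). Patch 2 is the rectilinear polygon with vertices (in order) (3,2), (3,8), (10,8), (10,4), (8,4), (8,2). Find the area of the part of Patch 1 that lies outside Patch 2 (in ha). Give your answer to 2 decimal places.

4.25

|Patch 1| = 17.5, |Patch 1∩Patch 2| = 13.25.
|Patch 1 ∖ Patch 2| = |Patch 1| − |Patch 1∩Patch 2| = 17.5 − 13.25 = 4.25.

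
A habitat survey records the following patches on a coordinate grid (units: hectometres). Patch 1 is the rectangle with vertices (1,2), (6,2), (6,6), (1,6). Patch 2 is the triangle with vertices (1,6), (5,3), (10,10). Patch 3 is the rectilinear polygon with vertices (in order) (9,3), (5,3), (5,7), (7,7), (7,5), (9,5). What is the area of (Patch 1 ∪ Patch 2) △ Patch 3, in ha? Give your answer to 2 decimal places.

|Patch 1 ∪ Patch 2| = 33.2.
|(Patch 1 ∪ Patch 2) ∩ Patch 3| = 5.9.
|(Patch 1 ∪ Patch 2) △ Patch 3| = 33.2 + 12 − 11.8 = 33.40.

33.40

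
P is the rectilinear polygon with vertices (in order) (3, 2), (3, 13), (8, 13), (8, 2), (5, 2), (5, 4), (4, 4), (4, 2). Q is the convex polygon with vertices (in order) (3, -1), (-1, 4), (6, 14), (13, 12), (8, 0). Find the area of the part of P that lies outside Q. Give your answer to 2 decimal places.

|P| = 53, |P∩Q| = 49.2214.
|P ∖ Q| = |P| − |P∩Q| = 53 − 49.2214 = 3.78.

3.78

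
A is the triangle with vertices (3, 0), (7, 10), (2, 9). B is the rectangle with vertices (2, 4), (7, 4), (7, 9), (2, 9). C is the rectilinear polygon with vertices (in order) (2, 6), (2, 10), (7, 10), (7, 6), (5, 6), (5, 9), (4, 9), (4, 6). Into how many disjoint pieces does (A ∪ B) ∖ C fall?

1

(A ∪ B) ∖ C is a single connected region.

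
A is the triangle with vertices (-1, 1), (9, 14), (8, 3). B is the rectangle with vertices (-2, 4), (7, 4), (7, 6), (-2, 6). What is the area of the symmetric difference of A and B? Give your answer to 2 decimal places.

|A| = 48.5, |B| = 18, |A∩B| = 9.8462.
|A △ B| = |A| + |B| − 2·|A∩B| = 48.5 + 18 − 19.6923 = 46.81.

46.81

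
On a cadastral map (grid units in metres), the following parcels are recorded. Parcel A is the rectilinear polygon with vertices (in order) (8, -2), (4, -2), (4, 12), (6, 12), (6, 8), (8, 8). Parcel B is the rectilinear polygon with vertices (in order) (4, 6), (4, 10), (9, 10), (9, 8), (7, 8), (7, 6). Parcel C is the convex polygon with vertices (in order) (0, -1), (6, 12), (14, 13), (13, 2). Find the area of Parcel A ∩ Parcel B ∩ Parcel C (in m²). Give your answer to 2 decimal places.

8.74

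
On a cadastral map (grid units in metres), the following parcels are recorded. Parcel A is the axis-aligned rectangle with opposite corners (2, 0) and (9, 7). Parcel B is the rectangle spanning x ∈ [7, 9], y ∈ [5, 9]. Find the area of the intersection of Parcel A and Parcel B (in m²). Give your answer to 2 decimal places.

4.00

|Parcel A∩Parcel B|: x∈[7,9], y∈[5,7] → 2·2 = 4.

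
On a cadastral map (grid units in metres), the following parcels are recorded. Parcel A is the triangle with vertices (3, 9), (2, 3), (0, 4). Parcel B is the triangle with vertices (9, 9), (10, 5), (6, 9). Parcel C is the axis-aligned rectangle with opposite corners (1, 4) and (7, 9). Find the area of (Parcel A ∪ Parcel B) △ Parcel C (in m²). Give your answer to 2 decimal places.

|Parcel A ∪ Parcel B| = 12.5.
|(Parcel A ∪ Parcel B) ∩ Parcel C| = 5.0833.
|(Parcel A ∪ Parcel B) △ Parcel C| = 12.5 + 30 − 10.1667 = 32.33.

32.33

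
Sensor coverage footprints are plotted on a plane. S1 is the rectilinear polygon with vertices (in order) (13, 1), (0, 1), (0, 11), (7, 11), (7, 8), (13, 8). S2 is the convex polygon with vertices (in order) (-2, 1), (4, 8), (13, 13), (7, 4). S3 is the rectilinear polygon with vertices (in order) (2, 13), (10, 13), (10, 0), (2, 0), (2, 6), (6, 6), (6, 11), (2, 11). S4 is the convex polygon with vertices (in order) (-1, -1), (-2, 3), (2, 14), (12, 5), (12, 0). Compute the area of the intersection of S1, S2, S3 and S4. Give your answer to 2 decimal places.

22.55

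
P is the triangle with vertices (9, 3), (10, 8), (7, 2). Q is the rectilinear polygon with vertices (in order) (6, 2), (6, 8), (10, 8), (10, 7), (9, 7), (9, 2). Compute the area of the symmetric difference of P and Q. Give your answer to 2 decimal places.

|P| = 4.5, |Q| = 19, |P∩Q| = 3.15.
|P △ Q| = |P| + |Q| − 2·|P∩Q| = 4.5 + 19 − 6.3 = 17.20.

17.20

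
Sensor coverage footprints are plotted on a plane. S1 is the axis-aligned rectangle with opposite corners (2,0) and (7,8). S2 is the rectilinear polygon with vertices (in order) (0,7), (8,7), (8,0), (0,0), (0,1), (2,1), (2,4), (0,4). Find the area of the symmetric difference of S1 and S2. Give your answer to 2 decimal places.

|S1| = 40, |S2| = 50, |S1∩S2| = 35.
|S1 △ S2| = |S1| + |S2| − 2·|S1∩S2| = 40 + 50 − 70 = 20.00.

20.00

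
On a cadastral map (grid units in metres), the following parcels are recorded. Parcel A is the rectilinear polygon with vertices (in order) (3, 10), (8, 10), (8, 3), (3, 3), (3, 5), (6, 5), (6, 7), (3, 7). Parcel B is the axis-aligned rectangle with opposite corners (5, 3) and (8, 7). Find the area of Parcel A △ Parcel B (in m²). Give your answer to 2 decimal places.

21.00

|Parcel A| = 29, |Parcel B| = 12, |Parcel A∩Parcel B| = 10.
|Parcel A △ Parcel B| = |Parcel A| + |Parcel B| − 2·|Parcel A∩Parcel B| = 29 + 12 − 20 = 21.00.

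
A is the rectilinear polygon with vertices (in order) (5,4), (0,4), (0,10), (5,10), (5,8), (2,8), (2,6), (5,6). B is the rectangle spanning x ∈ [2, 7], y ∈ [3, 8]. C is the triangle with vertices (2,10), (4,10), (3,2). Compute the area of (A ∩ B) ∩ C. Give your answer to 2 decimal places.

|A ∩ B| = 6.
|(A ∩ B) ∩ C| = 1.50.

1.50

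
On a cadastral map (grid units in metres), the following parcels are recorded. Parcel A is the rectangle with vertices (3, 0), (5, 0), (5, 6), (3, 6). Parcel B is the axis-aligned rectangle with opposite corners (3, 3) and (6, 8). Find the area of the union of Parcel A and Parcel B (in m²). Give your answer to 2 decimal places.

By inclusion–exclusion:
Individual areas: |Parcel A| = 12, |Parcel B| = 15.
|Parcel A∩Parcel B|: x∈[3,5], y∈[3,6] → 2·3 = 6.
|Parcel A ∪ Parcel B| = 27 − 6 = 21.00.

21.00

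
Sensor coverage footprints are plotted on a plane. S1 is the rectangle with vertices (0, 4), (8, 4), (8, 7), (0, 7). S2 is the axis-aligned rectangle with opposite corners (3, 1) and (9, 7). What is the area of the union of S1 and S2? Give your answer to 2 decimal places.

45.00

By inclusion–exclusion:
Individual areas: |S1| = 24, |S2| = 36.
|S1∩S2|: x∈[3,8], y∈[4,7] → 5·3 = 15.
|S1 ∪ S2| = 60 − 15 = 45.00.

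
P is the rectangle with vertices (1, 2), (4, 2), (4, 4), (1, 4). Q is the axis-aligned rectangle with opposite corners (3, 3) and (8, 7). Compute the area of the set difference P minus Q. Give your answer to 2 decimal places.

|P∩Q|: x∈[3,4], y∈[3,4] → 1·1 = 1.
|P| = 6.
|P ∖ Q| = |P| − |P∩Q| = 6 − 1 = 5.00.

5.00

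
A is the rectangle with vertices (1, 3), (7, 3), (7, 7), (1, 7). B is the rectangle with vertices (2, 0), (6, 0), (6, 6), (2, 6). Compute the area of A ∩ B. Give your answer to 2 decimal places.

12.00

|A∩B|: x∈[2,6], y∈[3,6] → 4·3 = 12.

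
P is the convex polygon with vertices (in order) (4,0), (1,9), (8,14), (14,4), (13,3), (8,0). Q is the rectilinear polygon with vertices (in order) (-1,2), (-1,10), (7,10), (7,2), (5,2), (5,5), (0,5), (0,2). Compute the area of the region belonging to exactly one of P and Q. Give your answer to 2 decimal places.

|P| = 110, |Q| = 49, |P∩Q| = 32.6333.
|P △ Q| = |P| + |Q| − 2·|P∩Q| = 110 + 49 − 65.2667 = 93.73.

93.73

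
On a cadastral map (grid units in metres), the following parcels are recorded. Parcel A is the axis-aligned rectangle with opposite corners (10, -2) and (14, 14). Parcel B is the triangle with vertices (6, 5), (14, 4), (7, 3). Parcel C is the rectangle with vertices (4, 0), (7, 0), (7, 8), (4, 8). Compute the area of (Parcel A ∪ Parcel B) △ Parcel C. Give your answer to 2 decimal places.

|Parcel A ∪ Parcel B| = 69.3571.
|(Parcel A ∪ Parcel B) ∩ Parcel C| = 0.9375.
|(Parcel A ∪ Parcel B) △ Parcel C| = 69.3571 + 24 − 1.875 = 91.48.

91.48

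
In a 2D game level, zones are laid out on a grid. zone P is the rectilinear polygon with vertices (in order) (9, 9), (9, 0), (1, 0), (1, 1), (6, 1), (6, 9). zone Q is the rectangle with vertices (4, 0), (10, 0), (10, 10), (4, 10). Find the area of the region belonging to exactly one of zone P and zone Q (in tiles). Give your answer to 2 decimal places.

|zone P| = 32, |zone Q| = 60, |zone P∩zone Q| = 29.
|zone P △ zone Q| = |zone P| + |zone Q| − 2·|zone P∩zone Q| = 32 + 60 − 58 = 34.00.

34.00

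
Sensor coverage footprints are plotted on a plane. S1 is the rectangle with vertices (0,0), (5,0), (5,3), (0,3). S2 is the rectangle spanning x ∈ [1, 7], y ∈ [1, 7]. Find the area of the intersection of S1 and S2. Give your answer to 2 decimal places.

8.00

|S1∩S2|: x∈[1,5], y∈[1,3] → 4·2 = 8.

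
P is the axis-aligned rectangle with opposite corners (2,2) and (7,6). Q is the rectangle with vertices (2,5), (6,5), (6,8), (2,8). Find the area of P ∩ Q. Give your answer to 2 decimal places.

4.00

|P∩Q|: x∈[2,6], y∈[5,6] → 4·1 = 4.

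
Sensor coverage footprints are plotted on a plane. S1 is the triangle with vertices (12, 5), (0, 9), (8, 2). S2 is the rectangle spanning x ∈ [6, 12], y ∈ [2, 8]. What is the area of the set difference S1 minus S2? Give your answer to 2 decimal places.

9.75

|S1| = 26, |S1∩S2| = 16.25.
|S1 ∖ S2| = |S1| − |S1∩S2| = 26 − 16.25 = 9.75.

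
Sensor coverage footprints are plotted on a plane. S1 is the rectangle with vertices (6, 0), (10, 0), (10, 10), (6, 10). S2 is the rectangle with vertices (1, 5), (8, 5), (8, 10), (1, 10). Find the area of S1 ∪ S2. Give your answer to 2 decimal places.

By inclusion–exclusion:
Individual areas: |S1| = 40, |S2| = 35.
|S1∩S2|: x∈[6,8], y∈[5,10] → 2·5 = 10.
|S1 ∪ S2| = 75 − 10 = 65.00.

65.00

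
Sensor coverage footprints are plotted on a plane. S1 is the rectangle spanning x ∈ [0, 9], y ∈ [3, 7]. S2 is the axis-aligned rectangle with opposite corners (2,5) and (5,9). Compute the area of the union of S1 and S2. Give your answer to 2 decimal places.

42.00

By inclusion–exclusion:
Individual areas: |S1| = 36, |S2| = 12.
|S1∩S2|: x∈[2,5], y∈[5,7] → 3·2 = 6.
|S1 ∪ S2| = 48 − 6 = 42.00.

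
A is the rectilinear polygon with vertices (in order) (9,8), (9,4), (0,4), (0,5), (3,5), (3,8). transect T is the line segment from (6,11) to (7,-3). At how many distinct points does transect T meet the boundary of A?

2

The segment meets the boundary at (6.5,4), (6.214,8).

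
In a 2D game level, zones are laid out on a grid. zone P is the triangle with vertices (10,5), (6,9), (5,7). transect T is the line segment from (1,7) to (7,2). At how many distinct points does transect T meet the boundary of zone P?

The segment lies entirely outside zone P and never meets its boundary.

0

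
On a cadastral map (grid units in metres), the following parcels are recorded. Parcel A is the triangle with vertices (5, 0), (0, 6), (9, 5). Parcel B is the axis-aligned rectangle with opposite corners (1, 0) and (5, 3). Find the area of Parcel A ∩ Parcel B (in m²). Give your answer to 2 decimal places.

The intersection is the polygon with vertices (2.5,3), (5,3), (5,0).
By the shoelace formula its area is 3.75.

3.75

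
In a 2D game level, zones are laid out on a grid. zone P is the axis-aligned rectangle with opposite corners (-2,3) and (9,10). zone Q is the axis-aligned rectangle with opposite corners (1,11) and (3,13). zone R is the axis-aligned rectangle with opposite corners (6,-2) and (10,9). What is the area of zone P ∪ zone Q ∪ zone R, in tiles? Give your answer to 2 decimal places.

107.00

By inclusion–exclusion:
Individual areas: |zone P| = 77, |zone Q| = 4, |zone R| = 44.
|zone P∩zone Q| = 0 (no overlap).
|zone P∩zone R|: x∈[6,9], y∈[3,9] → 3·6 = 18.
|zone Q∩zone R| = 0 (no overlap).
|zone P∩zone Q∩zone R| = 0.
|zone P ∪ zone Q ∪ zone R| = 125 − 18 + 0 = 107.00.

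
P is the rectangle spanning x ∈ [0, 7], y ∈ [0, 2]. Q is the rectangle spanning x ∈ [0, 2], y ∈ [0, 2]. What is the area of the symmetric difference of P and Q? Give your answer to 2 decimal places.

|P∩Q|: x∈[0,2], y∈[0,2] → 2·2 = 4.
|P △ Q| = |P| + |Q| − 2·|P∩Q| = 14 + 4 − 8 = 10.00.

10.00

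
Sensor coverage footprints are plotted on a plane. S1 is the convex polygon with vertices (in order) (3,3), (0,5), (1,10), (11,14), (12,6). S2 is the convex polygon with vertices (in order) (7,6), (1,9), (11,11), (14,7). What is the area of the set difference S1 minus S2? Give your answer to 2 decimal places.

|S1| = 85, |S1∩S2| = 32.5706.
|S1 ∖ S2| = |S1| − |S1∩S2| = 85 − 32.5706 = 52.43.

52.43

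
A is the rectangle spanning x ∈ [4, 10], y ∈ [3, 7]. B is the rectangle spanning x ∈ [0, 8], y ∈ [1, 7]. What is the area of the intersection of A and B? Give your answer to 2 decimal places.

|A∩B|: x∈[4,8], y∈[3,7] → 4·4 = 16.

16.00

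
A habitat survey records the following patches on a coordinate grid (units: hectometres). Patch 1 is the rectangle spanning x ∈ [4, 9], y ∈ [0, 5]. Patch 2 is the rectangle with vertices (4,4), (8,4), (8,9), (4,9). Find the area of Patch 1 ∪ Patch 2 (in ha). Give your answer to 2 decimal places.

41.00

By inclusion–exclusion:
Individual areas: |Patch 1| = 25, |Patch 2| = 20.
|Patch 1∩Patch 2|: x∈[4,8], y∈[4,5] → 4·1 = 4.
|Patch 1 ∪ Patch 2| = 45 − 4 = 41.00.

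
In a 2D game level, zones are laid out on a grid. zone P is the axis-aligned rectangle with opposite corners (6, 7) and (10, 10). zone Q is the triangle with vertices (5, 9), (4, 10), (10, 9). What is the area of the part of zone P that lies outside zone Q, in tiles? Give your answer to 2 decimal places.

10.67

|zone P| = 12, |zone P∩zone Q| = 1.3333.
|zone P ∖ zone Q| = |zone P| − |zone P∩zone Q| = 12 − 1.3333 = 10.67.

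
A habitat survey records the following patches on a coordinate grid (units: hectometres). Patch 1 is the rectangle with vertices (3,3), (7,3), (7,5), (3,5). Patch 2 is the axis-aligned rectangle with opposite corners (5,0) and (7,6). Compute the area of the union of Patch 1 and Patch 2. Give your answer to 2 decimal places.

16.00

By inclusion–exclusion:
Individual areas: |Patch 1| = 8, |Patch 2| = 12.
|Patch 1∩Patch 2|: x∈[5,7], y∈[3,5] → 2·2 = 4.
|Patch 1 ∪ Patch 2| = 20 − 4 = 16.00.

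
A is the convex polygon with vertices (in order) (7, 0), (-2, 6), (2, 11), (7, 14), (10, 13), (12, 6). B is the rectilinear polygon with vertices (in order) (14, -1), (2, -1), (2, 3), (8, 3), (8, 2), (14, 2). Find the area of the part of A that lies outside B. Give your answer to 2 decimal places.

|A| = 114, |A∩B| = 9.4167.
|A ∖ B| = |A| − |A∩B| = 114 − 9.4167 = 104.58.

104.58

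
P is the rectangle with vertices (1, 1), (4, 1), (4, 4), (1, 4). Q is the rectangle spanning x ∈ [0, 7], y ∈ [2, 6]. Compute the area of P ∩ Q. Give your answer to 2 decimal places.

|P∩Q|: x∈[1,4], y∈[2,4] → 3·2 = 6.

6.00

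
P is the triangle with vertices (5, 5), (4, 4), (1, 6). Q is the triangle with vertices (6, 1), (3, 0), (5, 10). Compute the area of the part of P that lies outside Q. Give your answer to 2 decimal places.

1.79

|P| = 2.5, |P∩Q| = 0.7073.
|P ∖ Q| = |P| − |P∩Q| = 2.5 − 0.7073 = 1.79.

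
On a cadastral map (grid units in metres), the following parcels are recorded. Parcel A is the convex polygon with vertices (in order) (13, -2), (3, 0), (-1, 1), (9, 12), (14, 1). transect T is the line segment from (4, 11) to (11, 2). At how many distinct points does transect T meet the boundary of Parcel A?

The segment meets the boundary at (5.886,8.575).

1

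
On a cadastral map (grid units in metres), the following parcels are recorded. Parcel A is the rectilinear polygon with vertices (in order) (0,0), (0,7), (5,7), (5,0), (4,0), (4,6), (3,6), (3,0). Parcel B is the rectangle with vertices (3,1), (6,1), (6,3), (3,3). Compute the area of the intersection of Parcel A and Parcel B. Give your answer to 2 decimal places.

2.00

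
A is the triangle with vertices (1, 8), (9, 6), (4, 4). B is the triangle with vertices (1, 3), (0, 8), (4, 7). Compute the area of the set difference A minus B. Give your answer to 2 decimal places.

10.53

|A| = 13, |A∩B| = 2.4663.
|A ∖ B| = |A| − |A∩B| = 13 − 2.4663 = 10.53.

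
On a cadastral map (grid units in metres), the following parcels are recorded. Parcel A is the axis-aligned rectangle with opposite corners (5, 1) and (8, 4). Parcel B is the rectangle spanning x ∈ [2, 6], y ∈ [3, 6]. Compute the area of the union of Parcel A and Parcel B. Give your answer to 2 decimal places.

By inclusion–exclusion:
Individual areas: |Parcel A| = 9, |Parcel B| = 12.
|Parcel A∩Parcel B|: x∈[5,6], y∈[3,4] → 1·1 = 1.
|Parcel A ∪ Parcel B| = 21 − 1 = 20.00.

20.00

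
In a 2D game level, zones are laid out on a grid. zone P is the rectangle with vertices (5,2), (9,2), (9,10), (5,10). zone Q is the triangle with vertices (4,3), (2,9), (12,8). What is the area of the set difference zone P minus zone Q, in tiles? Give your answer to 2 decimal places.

17.50

|zone P| = 32, |zone P∩zone Q| = 14.5.
|zone P ∖ zone Q| = |zone P| − |zone P∩zone Q| = 32 − 14.5 = 17.50.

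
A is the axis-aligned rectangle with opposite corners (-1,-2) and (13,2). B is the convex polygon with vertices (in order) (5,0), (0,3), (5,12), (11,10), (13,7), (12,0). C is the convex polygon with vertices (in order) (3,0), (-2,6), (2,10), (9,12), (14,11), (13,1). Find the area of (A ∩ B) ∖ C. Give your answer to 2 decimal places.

|A ∩ B| = 17.619.
|(A ∩ B) ∩ C| = 13.6818.
|(A ∩ B) ∖ C| = 17.619 − 13.6818 = 3.94.

3.94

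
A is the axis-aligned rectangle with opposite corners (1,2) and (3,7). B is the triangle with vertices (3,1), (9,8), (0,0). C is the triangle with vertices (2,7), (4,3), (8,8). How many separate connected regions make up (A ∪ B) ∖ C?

(A ∪ B) ∖ C is a single connected region.

1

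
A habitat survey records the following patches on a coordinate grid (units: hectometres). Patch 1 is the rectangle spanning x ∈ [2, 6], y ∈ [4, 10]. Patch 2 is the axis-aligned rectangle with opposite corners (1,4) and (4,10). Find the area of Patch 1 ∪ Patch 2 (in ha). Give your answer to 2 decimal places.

30.00

By inclusion–exclusion:
Individual areas: |Patch 1| = 24, |Patch 2| = 18.
|Patch 1∩Patch 2|: x∈[2,4], y∈[4,10] → 2·6 = 12.
|Patch 1 ∪ Patch 2| = 42 − 12 = 30.00.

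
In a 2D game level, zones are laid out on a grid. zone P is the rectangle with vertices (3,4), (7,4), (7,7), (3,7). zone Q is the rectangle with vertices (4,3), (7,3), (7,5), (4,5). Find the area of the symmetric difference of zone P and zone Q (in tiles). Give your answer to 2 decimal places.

12.00

|zone P∩zone Q|: x∈[4,7], y∈[4,5] → 3·1 = 3.
|zone P △ zone Q| = |zone P| + |zone Q| − 2·|zone P∩zone Q| = 12 + 6 − 6 = 12.00.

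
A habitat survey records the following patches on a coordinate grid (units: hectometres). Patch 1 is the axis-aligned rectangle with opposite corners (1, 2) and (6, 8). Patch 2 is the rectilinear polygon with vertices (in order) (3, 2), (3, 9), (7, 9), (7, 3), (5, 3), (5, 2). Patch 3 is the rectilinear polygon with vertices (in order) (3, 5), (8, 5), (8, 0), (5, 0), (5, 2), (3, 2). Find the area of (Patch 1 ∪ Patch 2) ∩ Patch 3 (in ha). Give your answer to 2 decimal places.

The region (Patch 1 ∪ Patch 2) ∩ Patch 3 is the polygon with vertices (5,2), (3,2), (3,5), (7,5), (7,3), (6,3), (6,2).
By the shoelace formula its area is 11.00.

11.00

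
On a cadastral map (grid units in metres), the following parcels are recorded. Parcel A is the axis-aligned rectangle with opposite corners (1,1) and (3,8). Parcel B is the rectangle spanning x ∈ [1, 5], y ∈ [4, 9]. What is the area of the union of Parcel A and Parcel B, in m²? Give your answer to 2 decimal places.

By inclusion–exclusion:
Individual areas: |Parcel A| = 14, |Parcel B| = 20.
|Parcel A∩Parcel B|: x∈[1,3], y∈[4,8] → 2·4 = 8.
|Parcel A ∪ Parcel B| = 34 − 8 = 26.00.

26.00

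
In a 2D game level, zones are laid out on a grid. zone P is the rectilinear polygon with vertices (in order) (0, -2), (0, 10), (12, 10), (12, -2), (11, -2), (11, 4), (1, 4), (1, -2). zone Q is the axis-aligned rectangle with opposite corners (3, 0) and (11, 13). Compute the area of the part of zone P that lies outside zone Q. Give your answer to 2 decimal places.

36.00

|zone P| = 84, |zone P∩zone Q| = 48.
|zone P ∖ zone Q| = |zone P| − |zone P∩zone Q| = 84 − 48 = 36.00.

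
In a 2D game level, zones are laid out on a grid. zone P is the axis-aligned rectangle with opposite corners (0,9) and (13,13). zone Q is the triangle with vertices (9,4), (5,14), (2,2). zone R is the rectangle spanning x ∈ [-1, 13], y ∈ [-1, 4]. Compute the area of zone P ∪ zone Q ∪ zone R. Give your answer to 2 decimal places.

146.70

By inclusion–exclusion:
Individual areas: |zone P| = 52, |zone Q| = 39, |zone R| = 70.
|zone P∩zone Q| = 7.8.
|zone P∩zone R| = 0 (no overlap).
|zone Q∩zone R| = 6.5.
|zone P∩zone Q∩zone R| = 0.
|zone P ∪ zone Q ∪ zone R| = 161 − 14.3 + 0 = 146.70.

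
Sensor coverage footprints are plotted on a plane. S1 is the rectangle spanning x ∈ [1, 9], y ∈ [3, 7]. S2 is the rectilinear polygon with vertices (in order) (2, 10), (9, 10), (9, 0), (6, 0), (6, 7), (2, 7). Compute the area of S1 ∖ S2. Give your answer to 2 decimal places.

20.00

|S1| = 32, |S1∩S2| = 12.
|S1 ∖ S2| = |S1| − |S1∩S2| = 32 − 12 = 20.00.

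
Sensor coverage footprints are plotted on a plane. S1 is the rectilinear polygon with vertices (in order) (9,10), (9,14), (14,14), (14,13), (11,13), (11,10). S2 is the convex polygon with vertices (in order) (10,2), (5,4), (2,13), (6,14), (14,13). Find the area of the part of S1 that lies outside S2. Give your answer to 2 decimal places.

3.44

|S1| = 11, |S1∩S2| = 7.5625.
|S1 ∖ S2| = |S1| − |S1∩S2| = 11 − 7.5625 = 3.44.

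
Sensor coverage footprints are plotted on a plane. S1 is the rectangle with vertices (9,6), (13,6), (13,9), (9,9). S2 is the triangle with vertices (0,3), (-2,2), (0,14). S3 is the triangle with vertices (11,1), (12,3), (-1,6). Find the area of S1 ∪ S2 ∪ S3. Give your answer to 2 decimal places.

37.41

By inclusion–exclusion:
Individual areas: |S1| = 12, |S2| = 11, |S3| = 14.5.
|S1∩S2| = 0.
|S1∩S3| = 0.
|S2∩S3| = 0.0929.
|S1∩S2∩S3| = 0.
|S1 ∪ S2 ∪ S3| = 37.5 − 0.0929 + 0 = 37.41.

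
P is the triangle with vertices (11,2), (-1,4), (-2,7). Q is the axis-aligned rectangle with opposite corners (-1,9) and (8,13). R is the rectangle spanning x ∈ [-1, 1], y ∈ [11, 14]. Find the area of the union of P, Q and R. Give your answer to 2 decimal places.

55.00

By inclusion–exclusion:
Individual areas: |P| = 17, |Q| = 36, |R| = 6.
|P∩Q| = 0.
|P∩R| = 0.
|Q∩R|: x∈[-1,1], y∈[11,13] → 2·2 = 4.
|P∩Q∩R| = 0.
|P ∪ Q ∪ R| = 59 − 4 + 0 = 55.00.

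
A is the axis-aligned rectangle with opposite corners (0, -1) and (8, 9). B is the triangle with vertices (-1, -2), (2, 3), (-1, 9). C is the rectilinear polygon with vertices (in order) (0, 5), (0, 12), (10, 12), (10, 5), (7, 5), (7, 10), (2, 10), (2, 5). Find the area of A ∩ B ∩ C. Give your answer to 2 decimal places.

1.00

The intersection is the polygon with vertices (1,5), (0,5), (0,7).
By the shoelace formula its area is 1.00.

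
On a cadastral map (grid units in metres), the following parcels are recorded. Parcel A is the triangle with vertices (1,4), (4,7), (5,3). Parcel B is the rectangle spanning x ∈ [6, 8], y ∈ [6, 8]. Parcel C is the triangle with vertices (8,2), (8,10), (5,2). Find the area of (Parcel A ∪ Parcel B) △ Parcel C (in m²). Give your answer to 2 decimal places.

|Parcel A ∪ Parcel B| = 11.5.
|(Parcel A ∪ Parcel B) ∩ Parcel C| = 2.25.
|(Parcel A ∪ Parcel B) △ Parcel C| = 11.5 + 12 − 4.5 = 19.00.

19.00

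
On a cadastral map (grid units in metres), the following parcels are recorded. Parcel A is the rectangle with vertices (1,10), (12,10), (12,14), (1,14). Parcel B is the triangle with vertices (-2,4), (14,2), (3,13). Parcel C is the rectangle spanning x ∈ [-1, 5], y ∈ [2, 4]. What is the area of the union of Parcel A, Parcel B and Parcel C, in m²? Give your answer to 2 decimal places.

123.00

By inclusion–exclusion:
Individual areas: |Parcel A| = 44, |Parcel B| = 77, |Parcel C| = 12.
|Parcel A∩Parcel B| = 7.
|Parcel A∩Parcel C| = 0 (no overlap).
|Parcel B∩Parcel C| = 3.
|Parcel A∩Parcel B∩Parcel C| = 0.
|Parcel A ∪ Parcel B ∪ Parcel C| = 133 − 10 + 0 = 123.00.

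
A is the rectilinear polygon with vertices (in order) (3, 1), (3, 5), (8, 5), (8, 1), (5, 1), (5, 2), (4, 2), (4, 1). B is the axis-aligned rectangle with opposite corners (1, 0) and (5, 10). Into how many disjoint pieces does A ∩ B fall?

A ∩ B is a single connected region.

1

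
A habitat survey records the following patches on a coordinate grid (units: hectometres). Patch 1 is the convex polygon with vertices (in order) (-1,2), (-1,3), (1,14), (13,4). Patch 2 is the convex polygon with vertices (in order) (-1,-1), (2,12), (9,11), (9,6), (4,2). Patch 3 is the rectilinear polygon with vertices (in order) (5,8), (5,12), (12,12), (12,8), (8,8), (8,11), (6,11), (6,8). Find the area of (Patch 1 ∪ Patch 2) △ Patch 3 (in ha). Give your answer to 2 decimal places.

|Patch 1 ∪ Patch 2| = 101.3357.
|(Patch 1 ∪ Patch 2) ∩ Patch 3| = 7.1429.
|(Patch 1 ∪ Patch 2) △ Patch 3| = 101.3357 + 22 − 14.2857 = 109.05.

109.05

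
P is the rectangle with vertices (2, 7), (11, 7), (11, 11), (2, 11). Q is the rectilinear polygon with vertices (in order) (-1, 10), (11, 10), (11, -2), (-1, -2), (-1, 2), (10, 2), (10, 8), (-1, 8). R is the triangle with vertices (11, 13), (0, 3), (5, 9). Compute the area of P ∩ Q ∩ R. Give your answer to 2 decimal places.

The intersection is the polygon with vertices (4.167,8), (5,9), (6.5,10), (7.7,10), (5.5,8).
By the shoelace formula its area is 2.87.

2.87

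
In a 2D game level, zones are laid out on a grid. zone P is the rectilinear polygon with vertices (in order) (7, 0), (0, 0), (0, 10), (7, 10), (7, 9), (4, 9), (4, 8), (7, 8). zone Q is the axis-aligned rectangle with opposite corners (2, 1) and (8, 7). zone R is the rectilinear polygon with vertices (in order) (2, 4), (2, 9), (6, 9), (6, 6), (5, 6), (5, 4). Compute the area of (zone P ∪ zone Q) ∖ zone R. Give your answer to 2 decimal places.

57.00

|zone P ∪ zone Q| = 73.
|(zone P ∪ zone Q) ∩ zone R| = 16.
|(zone P ∪ zone Q) ∖ zone R| = 73 − 16 = 57.00.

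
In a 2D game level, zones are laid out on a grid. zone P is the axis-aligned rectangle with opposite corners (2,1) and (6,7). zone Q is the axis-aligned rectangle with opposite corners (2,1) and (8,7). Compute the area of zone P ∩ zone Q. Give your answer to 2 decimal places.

24.00

|zone P∩zone Q|: x∈[2,6], y∈[1,7] → 4·6 = 24.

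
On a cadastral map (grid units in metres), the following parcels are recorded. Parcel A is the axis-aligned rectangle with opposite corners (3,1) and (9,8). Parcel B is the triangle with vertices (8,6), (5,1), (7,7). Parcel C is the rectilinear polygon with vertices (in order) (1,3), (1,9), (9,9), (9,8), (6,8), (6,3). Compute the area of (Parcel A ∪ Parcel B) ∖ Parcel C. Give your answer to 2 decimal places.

27.00

|Parcel A ∪ Parcel B| = 42.
|(Parcel A ∪ Parcel B) ∩ Parcel C| = 15.
|(Parcel A ∪ Parcel B) ∖ Parcel C| = 42 − 15 = 27.00.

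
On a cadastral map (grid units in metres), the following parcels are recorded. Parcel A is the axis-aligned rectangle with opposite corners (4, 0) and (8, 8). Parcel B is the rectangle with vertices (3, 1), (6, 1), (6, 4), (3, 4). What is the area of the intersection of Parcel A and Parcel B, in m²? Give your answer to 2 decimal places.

|Parcel A∩Parcel B|: x∈[4,6], y∈[1,4] → 2·3 = 6.

6.00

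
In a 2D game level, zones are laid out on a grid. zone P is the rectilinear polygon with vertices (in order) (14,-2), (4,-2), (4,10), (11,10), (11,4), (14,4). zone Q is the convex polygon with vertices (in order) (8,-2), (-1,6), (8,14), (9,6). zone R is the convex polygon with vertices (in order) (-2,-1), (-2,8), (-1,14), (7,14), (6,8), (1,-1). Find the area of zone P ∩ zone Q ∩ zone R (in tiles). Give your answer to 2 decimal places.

The intersection is the polygon with vertices (6.333,10), (6,8), (4,4.4), (4,10).
By the shoelace formula its area is 7.93.

7.93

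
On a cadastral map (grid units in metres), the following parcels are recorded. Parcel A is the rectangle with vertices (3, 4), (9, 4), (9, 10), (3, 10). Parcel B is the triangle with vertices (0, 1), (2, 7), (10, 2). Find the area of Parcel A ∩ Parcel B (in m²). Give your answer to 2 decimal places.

4.51

The intersection is the polygon with vertices (3,4), (3,6.375), (6.8,4).
By the shoelace formula its area is 4.51.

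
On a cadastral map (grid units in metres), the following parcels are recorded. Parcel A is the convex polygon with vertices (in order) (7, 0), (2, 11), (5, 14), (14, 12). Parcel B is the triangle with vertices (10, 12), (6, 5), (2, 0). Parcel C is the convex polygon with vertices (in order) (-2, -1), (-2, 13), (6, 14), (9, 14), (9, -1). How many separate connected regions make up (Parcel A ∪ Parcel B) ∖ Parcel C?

2

(Parcel A ∪ Parcel B) ∖ Parcel C splits into 2 disjoint pieces (area 0.0314, area 24.2063).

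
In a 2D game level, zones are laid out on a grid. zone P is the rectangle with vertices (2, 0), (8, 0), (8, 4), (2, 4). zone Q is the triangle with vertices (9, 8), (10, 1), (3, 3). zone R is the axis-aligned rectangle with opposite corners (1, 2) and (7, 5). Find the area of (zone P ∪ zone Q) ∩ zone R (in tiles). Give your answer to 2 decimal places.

The region (zone P ∪ zone Q) ∩ zone R is the polygon with vertices (2,4), (4.2,4), (5.4,5), (7,5), (7,2), (2,2).
By the shoelace formula its area is 12.20.

12.20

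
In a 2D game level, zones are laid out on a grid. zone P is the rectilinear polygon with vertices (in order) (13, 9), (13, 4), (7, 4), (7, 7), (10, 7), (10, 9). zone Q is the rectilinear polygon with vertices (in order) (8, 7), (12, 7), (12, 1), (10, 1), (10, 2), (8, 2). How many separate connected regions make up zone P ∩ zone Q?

zone P ∩ zone Q is a single connected region.

1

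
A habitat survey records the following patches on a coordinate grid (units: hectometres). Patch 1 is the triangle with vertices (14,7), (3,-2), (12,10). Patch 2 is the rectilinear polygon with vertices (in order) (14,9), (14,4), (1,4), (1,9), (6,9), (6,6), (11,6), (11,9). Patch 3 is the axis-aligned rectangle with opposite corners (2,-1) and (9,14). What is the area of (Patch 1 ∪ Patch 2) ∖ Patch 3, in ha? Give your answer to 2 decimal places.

|Patch 1 ∪ Patch 2| = 61.875.
|(Patch 1 ∪ Patch 2) ∩ Patch 3| = 33.5366.
|(Patch 1 ∪ Patch 2) ∖ Patch 3| = 61.875 − 33.5366 = 28.34.

28.34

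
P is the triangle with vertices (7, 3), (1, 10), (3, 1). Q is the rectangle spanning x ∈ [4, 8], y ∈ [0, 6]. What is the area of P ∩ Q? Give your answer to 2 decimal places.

7.39

The intersection is the polygon with vertices (7,3), (4,1.5), (4,6), (4.429,6).
By the shoelace formula its area is 7.39.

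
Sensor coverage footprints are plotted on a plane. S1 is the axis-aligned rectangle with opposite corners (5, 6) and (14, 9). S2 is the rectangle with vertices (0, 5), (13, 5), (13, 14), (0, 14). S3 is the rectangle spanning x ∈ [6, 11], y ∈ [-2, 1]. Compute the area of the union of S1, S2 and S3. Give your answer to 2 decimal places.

135.00

By inclusion–exclusion:
Individual areas: |S1| = 27, |S2| = 117, |S3| = 15.
|S1∩S2|: x∈[5,13], y∈[6,9] → 8·3 = 24.
|S1∩S3| = 0 (no overlap).
|S2∩S3| = 0 (no overlap).
|S1∩S2∩S3| = 0.
|S1 ∪ S2 ∪ S3| = 159 − 24 + 0 = 135.00.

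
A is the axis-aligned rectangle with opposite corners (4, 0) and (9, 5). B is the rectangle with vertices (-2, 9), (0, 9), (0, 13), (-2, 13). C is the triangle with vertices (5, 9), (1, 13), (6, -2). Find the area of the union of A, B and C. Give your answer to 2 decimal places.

By inclusion–exclusion:
Individual areas: |A| = 25, |B| = 8, |C| = 20.
|A∩B| = 0 (no overlap).
|A∩C| = 5.2879.
|B∩C| = 0.
|A∩B∩C| = 0.
|A ∪ B ∪ C| = 53 − 5.2879 + 0 = 47.71.

47.71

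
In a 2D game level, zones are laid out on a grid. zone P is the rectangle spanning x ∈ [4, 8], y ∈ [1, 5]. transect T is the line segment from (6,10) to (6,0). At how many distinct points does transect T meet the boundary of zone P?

2

The segment meets the boundary at (6,1), (6,5).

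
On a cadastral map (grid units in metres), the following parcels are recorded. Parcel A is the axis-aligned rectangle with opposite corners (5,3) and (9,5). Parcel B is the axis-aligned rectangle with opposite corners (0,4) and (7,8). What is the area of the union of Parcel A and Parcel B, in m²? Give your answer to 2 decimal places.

By inclusion–exclusion:
Individual areas: |Parcel A| = 8, |Parcel B| = 28.
|Parcel A∩Parcel B|: x∈[5,7], y∈[4,5] → 2·1 = 2.
|Parcel A ∪ Parcel B| = 36 − 2 = 34.00.

34.00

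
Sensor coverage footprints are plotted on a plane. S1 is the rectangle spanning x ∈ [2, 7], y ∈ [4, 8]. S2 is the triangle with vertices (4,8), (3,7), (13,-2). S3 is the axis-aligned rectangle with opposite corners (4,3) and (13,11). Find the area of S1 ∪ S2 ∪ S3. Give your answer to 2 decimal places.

82.64

By inclusion–exclusion:
Individual areas: |S1| = 20, |S2| = 9.5, |S3| = 72.
|S1∩S2| = 5.5.
|S1∩S3|: x∈[4,7], y∈[4,8] → 3·4 = 12.
|S2∩S3| = 5.9111.
|S1∩S2∩S3| = 4.55.
|S1 ∪ S2 ∪ S3| = 101.5 − 23.4111 + 4.55 = 82.64.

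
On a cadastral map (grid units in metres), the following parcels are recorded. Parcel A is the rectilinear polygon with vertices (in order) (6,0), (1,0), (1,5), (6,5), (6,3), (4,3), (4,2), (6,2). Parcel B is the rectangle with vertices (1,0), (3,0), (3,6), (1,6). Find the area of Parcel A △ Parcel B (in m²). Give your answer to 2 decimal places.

15.00

|Parcel A| = 23, |Parcel B| = 12, |Parcel A∩Parcel B| = 10.
|Parcel A △ Parcel B| = |Parcel A| + |Parcel B| − 2·|Parcel A∩Parcel B| = 23 + 12 − 20 = 15.00.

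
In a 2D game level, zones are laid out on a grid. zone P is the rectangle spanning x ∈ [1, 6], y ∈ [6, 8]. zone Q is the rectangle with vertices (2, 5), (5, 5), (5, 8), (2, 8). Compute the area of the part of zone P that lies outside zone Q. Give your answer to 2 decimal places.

4.00

|zone P∩zone Q|: x∈[2,5], y∈[6,8] → 3·2 = 6.
|zone P| = 10.
|zone P ∖ zone Q| = |zone P| − |zone P∩zone Q| = 10 − 6 = 4.00.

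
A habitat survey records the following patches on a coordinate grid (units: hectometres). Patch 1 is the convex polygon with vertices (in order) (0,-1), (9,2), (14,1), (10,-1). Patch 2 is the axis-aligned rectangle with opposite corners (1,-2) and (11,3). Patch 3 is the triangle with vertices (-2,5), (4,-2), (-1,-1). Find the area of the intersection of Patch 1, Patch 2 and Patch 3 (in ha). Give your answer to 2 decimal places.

1.11

The intersection is the polygon with vertices (1,-1), (1,-0.667), (2.444,-0.185), (3.143,-1).
By the shoelace formula its area is 1.11.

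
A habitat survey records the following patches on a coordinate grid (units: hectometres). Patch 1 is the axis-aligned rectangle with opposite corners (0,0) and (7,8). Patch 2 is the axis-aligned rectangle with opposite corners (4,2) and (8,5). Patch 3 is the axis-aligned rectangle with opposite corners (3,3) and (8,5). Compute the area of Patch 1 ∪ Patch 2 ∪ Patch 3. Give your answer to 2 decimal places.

By inclusion–exclusion:
Individual areas: |Patch 1| = 56, |Patch 2| = 12, |Patch 3| = 10.
|Patch 1∩Patch 2|: x∈[4,7], y∈[2,5] → 3·3 = 9.
|Patch 1∩Patch 3|: x∈[3,7], y∈[3,5] → 4·2 = 8.
|Patch 2∩Patch 3|: x∈[4,8], y∈[3,5] → 4·2 = 8.
|Patch 1∩Patch 2∩Patch 3| = 6.
|Patch 1 ∪ Patch 2 ∪ Patch 3| = 78 − 25 + 6 = 59.00.

59.00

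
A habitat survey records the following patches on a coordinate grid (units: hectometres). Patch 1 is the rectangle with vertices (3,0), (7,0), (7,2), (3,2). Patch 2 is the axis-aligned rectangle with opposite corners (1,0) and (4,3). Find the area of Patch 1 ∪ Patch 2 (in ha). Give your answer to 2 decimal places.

By inclusion–exclusion:
Individual areas: |Patch 1| = 8, |Patch 2| = 9.
|Patch 1∩Patch 2|: x∈[3,4], y∈[0,2] → 1·2 = 2.
|Patch 1 ∪ Patch 2| = 17 − 2 = 15.00.

15.00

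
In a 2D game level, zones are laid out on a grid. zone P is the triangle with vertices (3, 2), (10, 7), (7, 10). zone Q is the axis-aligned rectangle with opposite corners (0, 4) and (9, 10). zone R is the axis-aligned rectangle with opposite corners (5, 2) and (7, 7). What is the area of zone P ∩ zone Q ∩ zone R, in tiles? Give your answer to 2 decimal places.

The intersection is the polygon with vertices (5,4), (5,6), (5.5,7), (7,7), (7,4.857), (5.8,4).
By the shoelace formula its area is 5.24.

5.24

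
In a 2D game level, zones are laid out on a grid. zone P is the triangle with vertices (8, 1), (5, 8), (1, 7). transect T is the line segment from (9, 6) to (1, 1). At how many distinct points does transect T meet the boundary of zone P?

The segment meets the boundary at (5.048,3.53), (6.521,4.451).

2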